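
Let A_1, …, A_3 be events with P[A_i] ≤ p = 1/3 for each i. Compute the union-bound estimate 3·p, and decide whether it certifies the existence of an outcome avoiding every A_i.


Union bound: P[∪_{i=1}^{3} A_i] ≤ Σ_i P[A_i] ≤ 3·p = 3·(1/3) = 1.
Numerically: 1 ≈ 1.0000.
Is 1 < 1? NO.
Since the bound 1 is ≥ 1, the union bound is uninformative here; it does NOT by itself certify existence.

3·p = 1 ≈ 1.0000; existence NOT certified by the union bound.


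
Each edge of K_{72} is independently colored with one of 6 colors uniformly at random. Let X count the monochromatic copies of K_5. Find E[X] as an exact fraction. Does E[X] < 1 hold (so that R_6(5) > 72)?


E[X] = C(72, 5) · 6^{1 − 10} = 13991544 · 6^{−9} = 13991544/10077696.
As a reduced fraction: E[X] = 194327/139968 ≈ 1.388367.
Is E[X] < 1? NO.
Since E[X] ≥ 1, the first-moment bound is inconclusive at n = 72; it does NOT by itself certify R_6(5) > 72.

E[X] = 194327/139968 ≈ 1.388367; E[X] ≥ 1; first-moment method inconclusive here.


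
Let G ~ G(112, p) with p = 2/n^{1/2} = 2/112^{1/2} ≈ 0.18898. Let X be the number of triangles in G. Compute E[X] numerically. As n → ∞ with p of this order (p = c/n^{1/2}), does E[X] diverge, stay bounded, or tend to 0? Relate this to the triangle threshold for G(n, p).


Number of potential triangles: C(112, 3) = 227920.
Each occurs with probability p³ ≈ (0.18898)³ ≈ 6.7493656e-03.
By linearity: E[X] = C(112, 3)·p³ ≈ 227920 · 6.7493656e-03 ≈ 1538.31541.
Since α = 1/2 < 1, p = c/n^{1/2} ≫ 1/n is above the triangle threshold p ~ 1/n. Asymptotically E[X] ~ (c³/6)·n^{3(1−α)} = (2³/6)·n^{1.5} → ∞; triangles are abundant w.h.p.

E[X] ≈ 1538.31541; in regime p = Θ(1/n^{1/2}) E[X] diverges (above the triangle threshold p ~ 1/n).


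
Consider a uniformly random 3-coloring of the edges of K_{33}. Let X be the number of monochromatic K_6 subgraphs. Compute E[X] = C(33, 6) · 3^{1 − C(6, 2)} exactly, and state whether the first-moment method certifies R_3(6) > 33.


E[X] = C(33, 6) · 3^{1 − 15} = 1107568 · 3^{−14} = 1107568/4782969.
As a reduced fraction: E[X] = 1107568/4782969 ≈ 0.2316.
Is E[X] < 1? YES.
Since E[X] < 1, there exists a 3-coloring of K_{33} with no monochromatic K_6; hence R_3(6) > 33.

E[X] = 1107568/4782969 ≈ 0.2316; E[X] < 1, so R_3(6) > 33.


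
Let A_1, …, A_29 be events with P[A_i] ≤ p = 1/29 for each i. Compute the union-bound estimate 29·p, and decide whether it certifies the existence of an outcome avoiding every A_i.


Union bound: P[∪_{i=1}^{29} A_i] ≤ Σ_i P[A_i] ≤ 29·p = 29·(1/29) = 1.
Numerically: 1 ≈ 1.0000000.
Is 1 < 1? NO.
Since the bound 1 is ≥ 1, the union bound is uninformative here; it does NOT by itself certify existence.

29·p = 1 ≈ 1.0000000; existence NOT certified by the union bound.


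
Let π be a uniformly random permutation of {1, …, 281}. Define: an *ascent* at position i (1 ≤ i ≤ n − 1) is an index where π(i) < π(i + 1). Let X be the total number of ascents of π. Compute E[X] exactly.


Write X = Σ X_I over i = 1, …, 280, with X_I the indicator of one ascent.
There are 280 indicators.
For each fixed i, the pair (π(i), π(i+1)) is a uniformly random ordered pair of distinct values from {1, …, 281}; by symmetry P[π(i) < π(i+1)] = 1/2.
By linearity: E[X] = 280 · (1/2) = (281 − 1) · (1/2) = 140 ≈ 140.000000.

E[X] = 140 = 140.000000.


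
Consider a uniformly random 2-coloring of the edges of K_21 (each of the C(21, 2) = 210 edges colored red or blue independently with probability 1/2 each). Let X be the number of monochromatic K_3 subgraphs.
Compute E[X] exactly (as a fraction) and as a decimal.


Let X = Σ_S X_S over the C(21, 3) = 1330 subsets S of size 3, where X_S = 1 if the K_3 on S is monochromatic.
For a fixed S, the K_3 on S has C(3, 2) = 3 edges. P[all 3 edges red] = (1/2)^3, and likewise for blue, so P[monochromatic] = 2·(1/2)^3 = 2^{1 − 3} = 1/4.
Summing: E[X] = C(21, 3) · 2^{1 − 3} = 1330 · 1/4 = 665/2.
Numerically: E[X] ≈ 332.5000.

E[X] = C(21,3)·2^(1−C(3,2)) = 665/2 ≈ 332.5000.


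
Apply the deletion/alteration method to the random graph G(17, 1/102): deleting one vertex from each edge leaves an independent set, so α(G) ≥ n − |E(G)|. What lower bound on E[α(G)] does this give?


E[|E(G)|] = C(17, 2)·p = 136 · (1/102) = 4/3.
E[α(G)] ≥ n − E[|E(G)|] = 17 − 4/3 = 47/3.
Numerically: ≈ 15.666667.
(This is only a lower bound; the true E[α(G)] may be larger.)

E[α(G)] ≥ 47/3 ≈ 15.666667.


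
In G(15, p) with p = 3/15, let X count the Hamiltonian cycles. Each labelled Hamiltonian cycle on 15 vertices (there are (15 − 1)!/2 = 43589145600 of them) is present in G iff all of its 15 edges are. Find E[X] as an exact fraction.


K_15 has (15 − 1)!/2 = 43589145600 labelled Hamiltonian cycles.
For each such Hamiltonian cycle H, let X_H = 1 if all 15 edges of H are present in G. Then P[X_H = 1] = p^{15} = (1/5)^{15} = 1/30517578125.
By linearity: E[X] = Σ_H E[X_H] = 43589145600 · p^{15} = 43589145600 · 1/30517578125 = 1743565824/1220703125.
Numerically: E[X] ≈ 1.43.

E[X] = 43589145600 · (1/5)^{15} = 1743565824/1220703125 ≈ 1.43.


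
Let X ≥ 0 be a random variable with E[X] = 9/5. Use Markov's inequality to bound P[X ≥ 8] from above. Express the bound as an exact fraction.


μ = E[X] = 9/5, a = 8.
Markov: P[X ≥ 8] ≤ μ/a = (9/5)/8 = 9/40.
Numerically: ≈ 0.225000.
(Since a = 8 > μ = 1.800000, the bound 9/40 is < 1 and informative.)

P[X ≥ 8] ≤ 9/40 ≈ 0.225000.


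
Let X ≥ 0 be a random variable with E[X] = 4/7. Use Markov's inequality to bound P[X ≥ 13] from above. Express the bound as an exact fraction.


μ = E[X] = 4/7, a = 13.
Markov: P[X ≥ 13] ≤ μ/a = (4/7)/13 = 4/91.
Numerically: ≈ 0.043956.
(Since a = 13 > μ = 0.571429, the bound 4/91 is < 1 and informative.)

P[X ≥ 13] ≤ 4/91 ≈ 0.043956.


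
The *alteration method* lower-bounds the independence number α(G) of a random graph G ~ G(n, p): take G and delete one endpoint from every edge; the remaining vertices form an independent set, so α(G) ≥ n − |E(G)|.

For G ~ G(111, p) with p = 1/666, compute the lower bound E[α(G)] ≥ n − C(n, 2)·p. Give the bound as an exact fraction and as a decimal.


E[|E(G)|] = C(111, 2)·p = 6105 · (1/666) = 55/6.
E[α(G)] ≥ n − E[|E(G)|] = 111 − 55/6 = 611/6.
Numerically: ≈ 101.833.
(This is only a lower bound; the true E[α(G)] may be larger.)

E[α(G)] ≥ 611/6 ≈ 101.833.


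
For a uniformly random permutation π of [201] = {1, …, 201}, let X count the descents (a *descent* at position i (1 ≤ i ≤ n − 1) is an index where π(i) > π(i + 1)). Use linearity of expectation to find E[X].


Write X = Σ X_I over i = 1, …, 200, with X_I the indicator of one descent.
There are 200 indicators.
For each fixed i, the pair (π(i), π(i+1)) is a uniformly random ordered pair of distinct values from {1, …, 201}; by symmetry P[π(i) > π(i+1)] = 1/2.
By linearity: E[X] = 200 · (1/2) = (201 − 1) · (1/2) = 100 ≈ 100.0000.

E[X] = 100 = 100.0000.


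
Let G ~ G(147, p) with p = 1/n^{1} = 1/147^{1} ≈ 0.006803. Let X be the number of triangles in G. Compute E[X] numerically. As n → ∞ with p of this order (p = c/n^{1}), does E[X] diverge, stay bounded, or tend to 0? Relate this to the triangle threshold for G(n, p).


Number of potential triangles: C(147, 3) = 518665.
Each occurs with probability p³ ≈ (0.006803)³ ≈ 3.148096e-07.
By linearity: E[X] = C(147, 3)·p³ ≈ 518665 · 3.148096e-07 ≈ 0.1633.
Here α = 1, so p = 1/n is exactly at the triangle threshold p ~ 1/n. Asymptotically E[X] → c³/6 = 1³/6 = 1/6 ≈ 0.1667, a bounded constant. In this regime the triangle count is asymptotically Poisson(c³/6).

E[X] ≈ 0.1633; in regime p = Θ(1/n^{1}) E[X] stays bounded (at the triangle threshold p ~ 1/n).


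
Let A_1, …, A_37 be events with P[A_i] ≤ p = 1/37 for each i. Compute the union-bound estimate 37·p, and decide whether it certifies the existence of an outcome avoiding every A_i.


Union bound: P[∪_{i=1}^{37} A_i] ≤ Σ_i P[A_i] ≤ 37·p = 37·(1/37) = 1.
Numerically: 1 ≈ 1.000000.
Is 1 < 1? NO.
Since the bound 1 is ≥ 1, the union bound is uninformative here; it does NOT by itself certify existence.

37·p = 1 ≈ 1.000000; existence NOT certified by the union bound.


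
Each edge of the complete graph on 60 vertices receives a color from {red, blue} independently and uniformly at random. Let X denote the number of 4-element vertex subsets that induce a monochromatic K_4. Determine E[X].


Let X = Σ_S X_S over the C(60, 4) = 487635 subsets S of size 4, where X_S = 1 if the K_4 on S is monochromatic.
For a fixed S, the K_4 on S has C(4, 2) = 6 edges. P[all 6 edges red] = (1/2)^6, and likewise for blue, so P[monochromatic] = 2·(1/2)^6 = 2^{1 − 6} = 1/32.
Summing: E[X] = C(60, 4) · 2^{1 − 6} = 487635 · 1/32 = 487635/32.
Numerically: E[X] ≈ 15238.594.

E[X] = C(60,4)·2^(1−C(4,2)) = 487635/32 ≈ 15238.594.


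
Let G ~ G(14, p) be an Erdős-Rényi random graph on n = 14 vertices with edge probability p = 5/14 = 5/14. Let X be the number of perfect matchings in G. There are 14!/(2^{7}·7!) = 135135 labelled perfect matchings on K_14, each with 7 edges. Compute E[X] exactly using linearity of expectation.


K_14 has 14!/(2^{7}·7!) = 135135 labelled perfect matchings.
For each such perfect matching H, let X_H = 1 if all 7 edges of H are present in G. Then P[X_H = 1] = p^{7} = (5/14)^{7} = 78125/105413504.
Summing the indicators: E[X] = Σ_H E[X_H] = 135135 · p^{7} = 135135 · 78125/105413504 = 1508203125/15059072.
Numerically: E[X] ≈ 100.

E[X] = 135135 · (5/14)^{7} = 1508203125/15059072 ≈ 100.


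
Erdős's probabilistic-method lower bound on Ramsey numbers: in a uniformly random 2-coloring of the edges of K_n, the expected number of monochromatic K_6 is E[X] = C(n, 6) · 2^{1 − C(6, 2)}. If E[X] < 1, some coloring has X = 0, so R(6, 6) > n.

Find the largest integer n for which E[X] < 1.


We need C(n, 6) · 2^{1 − 15} < 1, i.e. C(n, 6) < 2^{15 − 1} = 16384.
Check values of n near the boundary:
  n = 14: C(14, 6) = 3003; 3003 < 16384? YES
  n = 15: C(15, 6) = 5005; 5005 < 16384? YES
  n = 16: C(16, 6) = 8008; 8008 < 16384? YES
  n = 17: C(17, 6) = 12376; 12376 < 16384? YES
  n = 18: C(18, 6) = 18564; 18564 < 16384? NO
  n = 19: C(19, 6) = 27132; 27132 < 16384? NO
  n = 20: C(20, 6) = 38760; 38760 < 16384? NO
The largest n with C(n, 6) < 16384 is n = 17 (where E[X] = 1547/2048 ≈ 0.755). Hence R(6, 6) > 17, i.e. R(6, 6) ≥ 18.

Largest n = 17; hence R(6, 6) > 17.


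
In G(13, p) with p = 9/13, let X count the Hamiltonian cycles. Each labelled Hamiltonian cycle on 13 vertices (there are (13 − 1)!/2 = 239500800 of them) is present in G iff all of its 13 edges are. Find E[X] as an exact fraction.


K_13 has (13 − 1)!/2 = 239500800 labelled Hamiltonian cycles.
For each such Hamiltonian cycle H, let X_H = 1 if all 13 edges of H are present in G. Then P[X_H = 1] = p^{13} = (9/13)^{13} = 2541865828329/302875106592253.
By linearity of expectation: E[X] = Σ_H E[X_H] = 239500800 · p^{13} = 239500800 · 2541865828329/302875106592253 = 608778899377458163200/302875106592253.
Numerically: E[X] ≈ 2.01e+06.

E[X] = 239500800 · (9/13)^{13} = 608778899377458163200/302875106592253 ≈ 2.01e+06.


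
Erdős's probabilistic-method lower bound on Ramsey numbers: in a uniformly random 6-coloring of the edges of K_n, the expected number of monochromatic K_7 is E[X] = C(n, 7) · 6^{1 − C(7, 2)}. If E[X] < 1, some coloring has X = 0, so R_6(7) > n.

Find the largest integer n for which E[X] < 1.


We need C(n, 7) · 6^{1 − 21} < 1, i.e. C(n, 7) < 6^{21 − 1} = 3656158440062976.
Check values of n near the boundary:
  n = 564: C(564, 7) = 3469685994423792; 3469685994423792 < 3656158440062976? YES
  n = 565: C(565, 7) = 3513212521235560; 3513212521235560 < 3656158440062976? YES
  n = 566: C(566, 7) = 3557206237959440; 3557206237959440 < 3656158440062976? YES
  n = 567: C(567, 7) = 3601671315933933; 3601671315933933 < 3656158440062976? YES
  n = 568: C(568, 7) = 3646611956239704; 3646611956239704 < 3656158440062976? YES
  n = 569: C(569, 7) = 3692032389858348; 3692032389858348 < 3656158440062976? NO
The largest n with C(n, 7) < 3656158440062976 is n = 568 (where E[X] = 16882462760369/16926659444736 ≈ 0.9973889). Hence R_6(7) > 568, i.e. R_6(7) ≥ 569.

Largest n = 568; hence R_6(7) > 568.


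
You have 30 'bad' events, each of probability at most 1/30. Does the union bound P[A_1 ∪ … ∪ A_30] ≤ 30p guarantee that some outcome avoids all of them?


Union bound: P[∪_{i=1}^{30} A_i] ≤ Σ_i P[A_i] ≤ 30·p = 30·(1/30) = 1.
Numerically: 1 ≈ 1.00000.
Is 1 < 1? NO.
Since the bound 1 is ≥ 1, the union bound is uninformative here; it does NOT by itself certify existence.

30·p = 1 ≈ 1.00000; existence NOT certified by the union bound.


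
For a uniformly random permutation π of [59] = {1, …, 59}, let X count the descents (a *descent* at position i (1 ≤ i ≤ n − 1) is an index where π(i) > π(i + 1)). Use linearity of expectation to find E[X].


Write X = Σ X_I over i = 1, …, 58, with X_I the indicator of one descent.
There are 58 indicators.
For each fixed i, the pair (π(i), π(i+1)) is a uniformly random ordered pair of distinct values from {1, …, 59}; by symmetry P[π(i) > π(i+1)] = 1/2.
By linearity: E[X] = 58 · (1/2) = (59 − 1) · (1/2) = 29 ≈ 29.00000.

E[X] = 29 = 29.00000.


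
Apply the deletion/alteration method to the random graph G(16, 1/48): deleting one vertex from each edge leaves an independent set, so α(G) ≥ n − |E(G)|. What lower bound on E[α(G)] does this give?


E[|E(G)|] = C(16, 2)·p = 120 · (1/48) = 5/2.
E[α(G)] ≥ n − E[|E(G)|] = 16 − 5/2 = 27/2.
Numerically: ≈ 13.500000.
(This is only a lower bound; the true E[α(G)] may be larger.)

E[α(G)] ≥ 27/2 ≈ 13.500000.


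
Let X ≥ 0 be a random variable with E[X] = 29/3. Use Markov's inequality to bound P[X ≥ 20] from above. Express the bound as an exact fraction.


μ = E[X] = 29/3, a = 20.
Markov: P[X ≥ 20] ≤ μ/a = (29/3)/20 = 29/60.
Numerically: ≈ 0.48333.
(Since a = 20 > μ = 9.66667, the bound 29/60 is < 1 and informative.)

P[X ≥ 20] ≤ 29/60 ≈ 0.48333.


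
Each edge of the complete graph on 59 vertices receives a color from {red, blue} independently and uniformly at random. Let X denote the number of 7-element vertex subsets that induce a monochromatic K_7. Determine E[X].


Let X = Σ_S X_S over the C(59, 7) = 341149446 subsets S of size 7, where X_S = 1 if the K_7 on S is monochromatic.
For a fixed S, the K_7 on S has C(7, 2) = 21 edges. P[all 21 edges red] = (1/2)^21, and likewise for blue, so P[monochromatic] = 2·(1/2)^21 = 2^{1 − 21} = 1/1048576.
By linearity of expectation: E[X] = C(59, 7) · 2^{1 − 21} = 341149446 · 1/1048576 = 170574723/524288.
Numerically: E[X] ≈ 325.345.

E[X] = C(59,7)·2^(1−C(7,2)) = 170574723/524288 ≈ 325.345.


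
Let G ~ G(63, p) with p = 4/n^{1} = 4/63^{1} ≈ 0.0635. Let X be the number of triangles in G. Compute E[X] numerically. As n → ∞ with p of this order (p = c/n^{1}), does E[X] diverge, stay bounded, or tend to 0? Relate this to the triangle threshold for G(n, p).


Number of potential triangles: C(63, 3) = 39711.
Each occurs with probability p³ ≈ (0.0635)³ ≈ 2.55952e-04.
By linearity: E[X] = C(63, 3)·p³ ≈ 39711 · 2.55952e-04 ≈ 10.164.
Here α = 1, so p = 4/n is exactly at the triangle threshold p ~ 1/n. Asymptotically E[X] → c³/6 = 4³/6 = 32/3 ≈ 10.667, a bounded constant. In this regime the triangle count is asymptotically Poisson(c³/6).

E[X] ≈ 10.164; in regime p = Θ(1/n^{1}) E[X] stays bounded (at the triangle threshold p ~ 1/n).


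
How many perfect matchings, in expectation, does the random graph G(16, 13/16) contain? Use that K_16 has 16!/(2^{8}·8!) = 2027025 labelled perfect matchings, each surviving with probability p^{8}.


K_16 has 16!/(2^{8}·8!) = 2027025 labelled perfect matchings.
For each such perfect matching H, let X_H = 1 if all 8 edges of H are present in G. Then P[X_H = 1] = p^{8} = (13/16)^{8} = 815730721/4294967296.
Summing the indicators: E[X] = Σ_H E[X_H] = 2027025 · p^{8} = 2027025 · 815730721/4294967296 = 1653506564735025/4294967296.
Numerically: E[X] ≈ 3.85e+05.

E[X] = 2027025 · (13/16)^{8} = 1653506564735025/4294967296 ≈ 3.85e+05.


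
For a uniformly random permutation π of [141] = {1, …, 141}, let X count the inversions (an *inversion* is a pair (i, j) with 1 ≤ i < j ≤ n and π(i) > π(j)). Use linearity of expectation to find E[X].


Write X = Σ X_I over the C(141, 2) = 9870 pairs i < j, with X_I the indicator of one inversion.
There are 9870 indicators.
For each fixed pair i < j, the values π(i) and π(j) are two distinct elements of {1, …, 141} in uniformly random order; by symmetry P[π(i) > π(j)] = 1/2.
By linearity: E[X] = 9870 · (1/2) = C(141, 2) · (1/2) = 9870/2 = 4935 ≈ 4935.000.

E[X] = 4935 = 4935.000.


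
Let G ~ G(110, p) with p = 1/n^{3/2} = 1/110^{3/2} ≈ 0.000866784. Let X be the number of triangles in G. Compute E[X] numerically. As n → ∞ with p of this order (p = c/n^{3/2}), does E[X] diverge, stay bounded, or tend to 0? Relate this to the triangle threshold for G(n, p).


Number of potential triangles: C(110, 3) = 215820.
Each occurs with probability p³ ≈ (0.000866784)³ ≈ 6.51227778e-10.
By linearity: E[X] = C(110, 3)·p³ ≈ 215820 · 6.51227778e-10 ≈ 0.000141.
Since α = 3/2 > 1, p = c/n^{3/2} = o(1/n) is below the triangle threshold p ~ 1/n. Asymptotically E[X] ~ (c³/6)·n^{3(1−α)} = (1³/6)·n^{-1.5} → 0, so by Markov's inequality G has no triangles w.h.p.

E[X] ≈ 0.000141; in regime p = Θ(1/n^{3/2}) E[X] tends to 0 (below the triangle threshold p ~ 1/n).


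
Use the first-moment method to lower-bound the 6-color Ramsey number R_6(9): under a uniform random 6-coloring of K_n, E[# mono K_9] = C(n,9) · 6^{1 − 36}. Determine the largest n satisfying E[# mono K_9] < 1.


We need C(n, 9) · 6^{1 − 36} < 1, i.e. C(n, 9) < 6^{36 − 1} = 1719070799748422591028658176.
Check values of n near the boundary:
  n = 4402: C(4402, 9) = 1696419745356657449393393700; 1696419745356657449393393700 < 1719070799748422591028658176? YES
  n = 4403: C(4403, 9) = 1699894433046281918452233150; 1699894433046281918452233150 < 1719070799748422591028658176? YES
  n = 4404: C(4404, 9) = 1703375445537161676647015880; 1703375445537161676647015880 < 1719070799748422591028658176? YES
  n = 4405: C(4405, 9) = 1706862792900636302463627150; 1706862792900636302463627150 < 1719070799748422591028658176? YES
  n = 4406: C(4406, 9) = 1710356485221788389505285700; 1710356485221788389505285700 < 1719070799748422591028658176? YES
  n = 4407: C(4407, 9) = 1713856532599459170657070050; 1713856532599459170657070050 < 1719070799748422591028658176? YES
  n = 4408: C(4408, 9) = 1717362945146264156457459600; 1717362945146264156457459600 < 1719070799748422591028658176? YES
  n = 4409: C(4409, 9) = 1720875732988608787686577131; 1720875732988608787686577131 < 1719070799748422591028658176? NO
  n = 4410: C(4410, 9) = 1724394906266704102180823710; 1724394906266704102180823710 < 1719070799748422591028658176? NO
  n = 4411: C(4411, 9) = 1727920475134582415883601405; 1727920475134582415883601405 < 1719070799748422591028658176? NO
The largest n with C(n, 9) < 1719070799748422591028658176 is n = 4408 (where E[X] = 35778394690547169926197075/35813974994758803979763712 ≈ 0.9990065). Hence R_6(9) > 4408, i.e. R_6(9) ≥ 4409.

Largest n = 4408; hence R_6(9) > 4408.


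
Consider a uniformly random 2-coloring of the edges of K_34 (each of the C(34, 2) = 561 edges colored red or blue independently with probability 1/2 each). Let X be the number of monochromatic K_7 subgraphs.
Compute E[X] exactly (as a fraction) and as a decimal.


Let X = Σ_S X_S over the C(34, 7) = 5379616 subsets S of size 7, where X_S = 1 if the K_7 on S is monochromatic.
For a fixed S, the K_7 on S has C(7, 2) = 21 edges. P[all 21 edges red] = (1/2)^21, and likewise for blue, so P[monochromatic] = 2·(1/2)^21 = 2^{1 − 21} = 1/1048576.
By linearity: E[X] = C(34, 7) · 2^{1 − 21} = 5379616 · 1/1048576 = 168113/32768.
Numerically: E[X] ≈ 5.1304.

E[X] = C(34,7)·2^(1−C(7,2)) = 168113/32768 ≈ 5.1304.


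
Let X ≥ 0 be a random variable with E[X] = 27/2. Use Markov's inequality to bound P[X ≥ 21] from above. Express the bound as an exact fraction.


μ = E[X] = 27/2, a = 21.
Markov: P[X ≥ 21] ≤ μ/a = (27/2)/21 = 9/14.
Numerically: ≈ 0.643.
(Since a = 21 > μ = 13.500, the bound 9/14 is < 1 and informative.)

P[X ≥ 21] ≤ 9/14 ≈ 0.643.


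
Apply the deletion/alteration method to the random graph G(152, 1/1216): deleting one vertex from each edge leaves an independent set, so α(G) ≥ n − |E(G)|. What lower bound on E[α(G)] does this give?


E[|E(G)|] = C(152, 2)·p = 11476 · (1/1216) = 151/16.
E[α(G)] ≥ n − E[|E(G)|] = 152 − 151/16 = 2281/16.
Numerically: ≈ 142.5625.
(This is only a lower bound; the true E[α(G)] may be larger.)

E[α(G)] ≥ 2281/16 ≈ 142.5625.


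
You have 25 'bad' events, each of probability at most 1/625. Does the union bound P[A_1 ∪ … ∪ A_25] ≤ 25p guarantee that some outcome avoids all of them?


Union bound: P[∪_{i=1}^{25} A_i] ≤ Σ_i P[A_i] ≤ 25·p = 25·(1/625) = 1/25.
Numerically: 1/25 ≈ 0.040000.
Is 1/25 < 1? YES.
Since P[∪ A_i] ≤ 1/25 < 1, the complement has P[∩ A_i^c] ≥ 1 − 1/25 = 24/25 > 0, so some outcome avoids every A_i.

25·p = 1/25 ≈ 0.040000; existence CERTIFIED by the union bound.


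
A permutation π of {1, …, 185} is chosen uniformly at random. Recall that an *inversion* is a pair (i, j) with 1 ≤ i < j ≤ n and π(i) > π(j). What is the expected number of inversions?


Write X = Σ X_I over the C(185, 2) = 17020 pairs i < j, with X_I the indicator of one inversion.
There are 17020 indicators.
For each fixed pair i < j, the values π(i) and π(j) are two distinct elements of {1, …, 185} in uniformly random order; by symmetry P[π(i) > π(j)] = 1/2.
By linearity: E[X] = 17020 · (1/2) = C(185, 2) · (1/2) = 17020/2 = 8510 ≈ 8510.00000.

E[X] = 8510 = 8510.00000.


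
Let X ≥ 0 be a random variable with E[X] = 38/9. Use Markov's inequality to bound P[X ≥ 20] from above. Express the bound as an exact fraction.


μ = E[X] = 38/9, a = 20.
Markov: P[X ≥ 20] ≤ μ/a = (38/9)/20 = 19/90.
Numerically: ≈ 0.211111.
(Since a = 20 > μ = 4.222222, the bound 19/90 is < 1 and informative.)

P[X ≥ 20] ≤ 19/90 ≈ 0.211111.


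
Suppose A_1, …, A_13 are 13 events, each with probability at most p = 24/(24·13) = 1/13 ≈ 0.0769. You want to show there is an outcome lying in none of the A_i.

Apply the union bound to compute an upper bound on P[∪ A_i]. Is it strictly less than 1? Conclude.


Union bound: P[∪_{i=1}^{13} A_i] ≤ Σ_i P[A_i] ≤ 13·p = 13·(1/13) = 1.
Numerically: 1 ≈ 1.0000.
Is 1 < 1? NO.
Since the bound 1 is ≥ 1, the union bound is uninformative here; it does NOT by itself certify existence.

13·p = 1 ≈ 1.0000; existence NOT certified by the union bound.


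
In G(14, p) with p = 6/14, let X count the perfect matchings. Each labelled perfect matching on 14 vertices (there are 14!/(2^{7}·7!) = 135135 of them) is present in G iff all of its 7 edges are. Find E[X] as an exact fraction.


K_14 has 14!/(2^{7}·7!) = 135135 labelled perfect matchings.
For each such perfect matching H, let X_H = 1 if all 7 edges of H are present in G. Then P[X_H = 1] = p^{7} = (3/7)^{7} = 2187/823543.
By linearity of expectation: E[X] = Σ_H E[X_H] = 135135 · p^{7} = 135135 · 2187/823543 = 42220035/117649.
Numerically: E[X] ≈ 358.86.

E[X] = 135135 · (3/7)^{7} = 42220035/117649 ≈ 358.86.


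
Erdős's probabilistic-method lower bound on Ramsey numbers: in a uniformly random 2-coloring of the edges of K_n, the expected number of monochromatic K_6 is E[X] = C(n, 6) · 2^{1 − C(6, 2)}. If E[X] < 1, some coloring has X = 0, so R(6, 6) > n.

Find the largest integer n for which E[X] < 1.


We need C(n, 6) · 2^{1 − 15} < 1, i.e. C(n, 6) < 2^{15 − 1} = 16384.
Check values of n near the boundary:
  n = 13: C(13, 6) = 1716; 1716 < 16384? YES
  n = 14: C(14, 6) = 3003; 3003 < 16384? YES
  n = 15: C(15, 6) = 5005; 5005 < 16384? YES
  n = 16: C(16, 6) = 8008; 8008 < 16384? YES
  n = 17: C(17, 6) = 12376; 12376 < 16384? YES
  n = 18: C(18, 6) = 18564; 18564 < 16384? NO
  n = 19: C(19, 6) = 27132; 27132 < 16384? NO
  n = 20: C(20, 6) = 38760; 38760 < 16384? NO
The largest n with C(n, 6) < 16384 is n = 17 (where E[X] = 1547/2048 ≈ 0.755). Hence R(6, 6) > 17, i.e. R(6, 6) ≥ 18.

Largest n = 17; hence R(6, 6) > 17.


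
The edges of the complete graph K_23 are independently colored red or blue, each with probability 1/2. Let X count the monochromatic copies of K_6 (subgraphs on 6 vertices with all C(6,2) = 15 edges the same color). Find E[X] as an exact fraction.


Let X = Σ_S X_S over the C(23, 6) = 100947 subsets S of size 6, where X_S = 1 if the K_6 on S is monochromatic.
For a fixed S, the K_6 on S has C(6, 2) = 15 edges. P[all 15 edges red] = (1/2)^15, and likewise for blue, so P[monochromatic] = 2·(1/2)^15 = 2^{1 − 15} = 1/16384.
By linearity: E[X] = C(23, 6) · 2^{1 − 15} = 100947 · 1/16384 = 100947/16384.
Numerically: E[X] ≈ 6.1613.

E[X] = C(23,6)·2^(1−C(6,2)) = 100947/16384 ≈ 6.1613.


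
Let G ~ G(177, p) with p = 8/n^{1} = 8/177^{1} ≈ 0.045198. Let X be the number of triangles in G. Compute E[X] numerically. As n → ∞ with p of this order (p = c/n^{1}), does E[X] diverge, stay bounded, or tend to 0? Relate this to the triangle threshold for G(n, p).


Number of potential triangles: C(177, 3) = 908600.
Each occurs with probability p³ ≈ (0.045198)³ ≈ 9.2331558e-05.
By linearity: E[X] = C(177, 3)·p³ ≈ 908600 · 9.2331558e-05 ≈ 83.89245.
Here α = 1, so p = 8/n is exactly at the triangle threshold p ~ 1/n. Asymptotically E[X] → c³/6 = 8³/6 = 256/3 ≈ 85.33333, a bounded constant. In this regime the triangle count is asymptotically Poisson(c³/6).

E[X] ≈ 83.89245; in regime p = Θ(1/n^{1}) E[X] stays bounded (at the triangle threshold p ~ 1/n).


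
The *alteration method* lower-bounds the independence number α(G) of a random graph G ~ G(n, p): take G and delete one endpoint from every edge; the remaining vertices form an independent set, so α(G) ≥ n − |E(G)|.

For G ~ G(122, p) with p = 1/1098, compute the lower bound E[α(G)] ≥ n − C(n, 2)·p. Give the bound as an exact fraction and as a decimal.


E[|E(G)|] = C(122, 2)·p = 7381 · (1/1098) = 121/18.
E[α(G)] ≥ n − E[|E(G)|] = 122 − 121/18 = 2075/18.
Numerically: ≈ 115.27778.
(This is only a lower bound; the true E[α(G)] may be larger.)

E[α(G)] ≥ 2075/18 ≈ 115.27778.


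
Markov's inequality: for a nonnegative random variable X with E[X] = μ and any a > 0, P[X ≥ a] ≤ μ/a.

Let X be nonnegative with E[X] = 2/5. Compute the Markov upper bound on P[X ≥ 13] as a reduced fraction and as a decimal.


μ = E[X] = 2/5, a = 13.
Markov: P[X ≥ 13] ≤ μ/a = (2/5)/13 = 2/65.
Numerically: ≈ 0.030769.
(Since a = 13 > μ = 0.400000, the bound 2/65 is < 1 and informative.)

P[X ≥ 13] ≤ 2/65 ≈ 0.030769.


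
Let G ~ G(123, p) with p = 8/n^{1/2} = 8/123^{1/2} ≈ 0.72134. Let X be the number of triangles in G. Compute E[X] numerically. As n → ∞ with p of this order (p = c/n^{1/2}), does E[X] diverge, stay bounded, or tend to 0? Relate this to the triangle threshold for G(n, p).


Number of potential triangles: C(123, 3) = 302621.
Each occurs with probability p³ ≈ (0.72134)³ ≈ 3.7532915e-01.
By linearity: E[X] = C(123, 3)·p³ ≈ 302621 · 3.7532915e-01 ≈ 113582.48232.
Since α = 1/2 < 1, p = c/n^{1/2} ≫ 1/n is above the triangle threshold p ~ 1/n. Asymptotically E[X] ~ (c³/6)·n^{3(1−α)} = (8³/6)·n^{1.5} → ∞; triangles are abundant w.h.p.

E[X] ≈ 113582.48232; in regime p = Θ(1/n^{1/2}) E[X] diverges (above the triangle threshold p ~ 1/n).


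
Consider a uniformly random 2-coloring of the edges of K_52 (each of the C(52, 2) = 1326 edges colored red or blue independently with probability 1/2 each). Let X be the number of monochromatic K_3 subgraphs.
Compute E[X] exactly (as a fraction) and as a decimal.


Let X = Σ_S X_S over the C(52, 3) = 22100 subsets S of size 3, where X_S = 1 if the K_3 on S is monochromatic.
For a fixed S, the K_3 on S has C(3, 2) = 3 edges. P[all 3 edges red] = (1/2)^3, and likewise for blue, so P[monochromatic] = 2·(1/2)^3 = 2^{1 − 3} = 1/4.
Summing: E[X] = C(52, 3) · 2^{1 − 3} = 22100 · 1/4 = 5525.
Numerically: E[X] ≈ 5525.000000.

E[X] = C(52,3)·2^(1−C(3,2)) = 5525 ≈ 5525.000000.


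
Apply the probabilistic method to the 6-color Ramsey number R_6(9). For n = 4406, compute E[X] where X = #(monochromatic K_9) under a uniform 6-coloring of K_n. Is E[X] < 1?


E[X] = C(4406, 9) · 6^{1 − 36} = 1710356485221788389505285700 · 6^{−35} = 1710356485221788389505285700/1719070799748422591028658176.
As a reduced fraction: E[X] = 142529707101815699125440475/143255899979035215919054848 ≈ 0.9949308.
Is E[X] < 1? YES.
Since E[X] < 1, there exists a 6-coloring of K_{4406} with no monochromatic K_9; hence R_6(9) > 4406.

E[X] = 142529707101815699125440475/143255899979035215919054848 ≈ 0.9949308; E[X] < 1, so R_6(9) > 4406.


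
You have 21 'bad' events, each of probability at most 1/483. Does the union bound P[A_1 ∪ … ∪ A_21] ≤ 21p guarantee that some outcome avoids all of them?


Union bound: P[∪_{i=1}^{21} A_i] ≤ Σ_i P[A_i] ≤ 21·p = 21·(1/483) = 1/23.
Numerically: 1/23 ≈ 0.043478.
Is 1/23 < 1? YES.
Since P[∪ A_i] ≤ 1/23 < 1, the complement has P[∩ A_i^c] ≥ 1 − 1/23 = 22/23 > 0, so some outcome avoids every A_i.

21·p = 1/23 ≈ 0.043478; existence CERTIFIED by the union bound.


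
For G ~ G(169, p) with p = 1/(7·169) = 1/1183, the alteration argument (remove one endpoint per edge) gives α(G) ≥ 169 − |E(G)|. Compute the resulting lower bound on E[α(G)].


E[|E(G)|] = C(169, 2)·p = 14196 · (1/1183) = 12.
E[α(G)] ≥ n − E[|E(G)|] = 169 − 12 = 157.
Numerically: ≈ 157.000000.
(This is only a lower bound; the true E[α(G)] may be larger.)

E[α(G)] ≥ 157 ≈ 157.000000.


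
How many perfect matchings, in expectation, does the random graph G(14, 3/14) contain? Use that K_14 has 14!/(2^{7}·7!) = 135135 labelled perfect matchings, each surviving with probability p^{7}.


K_14 has 14!/(2^{7}·7!) = 135135 labelled perfect matchings.
For each such perfect matching H, let X_H = 1 if all 7 edges of H are present in G. Then P[X_H = 1] = p^{7} = (3/14)^{7} = 2187/105413504.
Summing the indicators: E[X] = Σ_H E[X_H] = 135135 · p^{7} = 135135 · 2187/105413504 = 42220035/15059072.
Numerically: E[X] ≈ 2.804.

E[X] = 135135 · (3/14)^{7} = 42220035/15059072 ≈ 2.804.


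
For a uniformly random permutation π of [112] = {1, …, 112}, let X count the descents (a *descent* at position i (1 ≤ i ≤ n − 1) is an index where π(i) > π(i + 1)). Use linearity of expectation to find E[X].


Write X = Σ X_I over i = 1, …, 111, with X_I the indicator of one descent.
There are 111 indicators.
For each fixed i, the pair (π(i), π(i+1)) is a uniformly random ordered pair of distinct values from {1, …, 112}; by symmetry P[π(i) > π(i+1)] = 1/2.
By linearity: E[X] = 111 · (1/2) = (112 − 1) · (1/2) = 111/2 ≈ 55.5000.

E[X] = 111/2 = 55.5000.


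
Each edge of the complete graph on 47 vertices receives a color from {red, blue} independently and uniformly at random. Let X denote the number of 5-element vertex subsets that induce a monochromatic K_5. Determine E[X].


Let X = Σ_S X_S over the C(47, 5) = 1533939 subsets S of size 5, where X_S = 1 if the K_5 on S is monochromatic.
For a fixed S, the K_5 on S has C(5, 2) = 10 edges. P[all 10 edges red] = (1/2)^10, and likewise for blue, so P[monochromatic] = 2·(1/2)^10 = 2^{1 − 10} = 1/512.
Summing: E[X] = C(47, 5) · 2^{1 − 10} = 1533939 · 1/512 = 1533939/512.
Numerically: E[X] ≈ 2995.97461.

E[X] = C(47,5)·2^(1−C(5,2)) = 1533939/512 ≈ 2995.97461.


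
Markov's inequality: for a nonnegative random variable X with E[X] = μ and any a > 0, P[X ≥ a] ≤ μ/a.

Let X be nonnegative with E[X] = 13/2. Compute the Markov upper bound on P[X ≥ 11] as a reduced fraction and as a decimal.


μ = E[X] = 13/2, a = 11.
Markov: P[X ≥ 11] ≤ μ/a = (13/2)/11 = 13/22.
Numerically: ≈ 0.590909.
(Since a = 11 > μ = 6.500000, the bound 13/22 is < 1 and informative.)

P[X ≥ 11] ≤ 13/22 ≈ 0.590909.


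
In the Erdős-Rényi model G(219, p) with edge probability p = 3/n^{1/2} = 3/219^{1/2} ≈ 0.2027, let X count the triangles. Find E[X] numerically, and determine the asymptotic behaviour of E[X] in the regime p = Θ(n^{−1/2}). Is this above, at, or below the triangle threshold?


Number of potential triangles: C(219, 3) = 1726669.
Each occurs with probability p³ ≈ (0.2027)³ ≈ 8.331009e-03.
By linearity: E[X] = C(219, 3)·p³ ≈ 1726669 · 8.331009e-03 ≈ 14384.8946.
Since α = 1/2 < 1, p = c/n^{1/2} ≫ 1/n is above the triangle threshold p ~ 1/n. Asymptotically E[X] ~ (c³/6)·n^{3(1−α)} = (3³/6)·n^{1.5} → ∞; triangles are abundant w.h.p.

E[X] ≈ 14384.8946; in regime p = Θ(1/n^{1/2}) E[X] diverges (above the triangle threshold p ~ 1/n).


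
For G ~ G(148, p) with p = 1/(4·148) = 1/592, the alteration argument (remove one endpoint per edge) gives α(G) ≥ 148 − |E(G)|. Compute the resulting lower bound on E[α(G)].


E[|E(G)|] = C(148, 2)·p = 10878 · (1/592) = 147/8.
E[α(G)] ≥ n − E[|E(G)|] = 148 − 147/8 = 1037/8.
Numerically: ≈ 129.62500.
(This is only a lower bound; the true E[α(G)] may be larger.)

E[α(G)] ≥ 1037/8 ≈ 129.62500.


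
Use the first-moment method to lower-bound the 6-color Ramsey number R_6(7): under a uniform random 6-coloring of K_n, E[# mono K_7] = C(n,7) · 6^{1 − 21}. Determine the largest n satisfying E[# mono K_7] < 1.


We need C(n, 7) · 6^{1 − 21} < 1, i.e. C(n, 7) < 6^{21 − 1} = 3656158440062976.
Check values of n near the boundary:
  n = 567: C(567, 7) = 3601671315933933; 3601671315933933 < 3656158440062976? YES
  n = 568: C(568, 7) = 3646611956239704; 3646611956239704 < 3656158440062976? YES
  n = 569: C(569, 7) = 3692032389858348; 3692032389858348 < 3656158440062976? NO
  n = 570: C(570, 7) = 3737936877831720; 3737936877831720 < 3656158440062976? NO
The largest n with C(n, 7) < 3656158440062976 is n = 568 (where E[X] = 16882462760369/16926659444736 ≈ 0.99739). Hence R_6(7) > 568, i.e. R_6(7) ≥ 569.

Largest n = 568; hence R_6(7) > 568.


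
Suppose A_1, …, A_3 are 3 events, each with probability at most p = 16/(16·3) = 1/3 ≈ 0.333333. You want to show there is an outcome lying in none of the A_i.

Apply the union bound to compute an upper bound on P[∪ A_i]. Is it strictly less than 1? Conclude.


Union bound: P[∪_{i=1}^{3} A_i] ≤ Σ_i P[A_i] ≤ 3·p = 3·(1/3) = 1.
Numerically: 1 ≈ 1.000000.
Is 1 < 1? NO.
Since the bound 1 is ≥ 1, the union bound is uninformative here; it does NOT by itself certify existence.

3·p = 1 ≈ 1.000000; existence NOT certified by the union bound.


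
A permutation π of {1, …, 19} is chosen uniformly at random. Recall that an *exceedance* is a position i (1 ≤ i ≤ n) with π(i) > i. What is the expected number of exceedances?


Write X = Σ_{i=1}^{19} X_i, where X_i = 1_{π(i) > i}.
For each fixed i, π(i) is uniform over {1, …, 19} (marginal of a uniform permutation), so P[π(i) > i] = (n − i)/n. Summing: Σ_{i=1}^{19} (n − i)/n = (0 + 1 + … + 18)/19 = 19(19 − 1)/(2·19) = (19 − 1)/2.
Hence E[X] = Σ_{i=1}^{19} (19 − i)/19 = 9 ≈ 9.0000.

E[X] = 9 = 9.0000.


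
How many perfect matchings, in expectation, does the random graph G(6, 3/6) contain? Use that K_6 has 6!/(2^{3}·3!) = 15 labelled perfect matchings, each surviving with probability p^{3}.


K_6 has 6!/(2^{3}·3!) = 15 labelled perfect matchings.
For each such perfect matching H, let X_H = 1 if all 3 edges of H are present in G. Then P[X_H = 1] = p^{3} = (1/2)^{3} = 1/8.
Summing the indicators: E[X] = Σ_H E[X_H] = 15 · p^{3} = 15 · 1/8 = 15/8.
Numerically: E[X] ≈ 1.875.

E[X] = 15 · (1/2)^{3} = 15/8 ≈ 1.875.


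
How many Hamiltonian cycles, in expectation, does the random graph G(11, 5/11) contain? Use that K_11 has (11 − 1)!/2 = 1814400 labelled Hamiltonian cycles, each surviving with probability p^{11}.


K_11 has (11 − 1)!/2 = 1814400 labelled Hamiltonian cycles.
For each such Hamiltonian cycle H, let X_H = 1 if all 11 edges of H are present in G. Then P[X_H = 1] = p^{11} = (5/11)^{11} = 48828125/285311670611.
Summing the indicators: E[X] = Σ_H E[X_H] = 1814400 · p^{11} = 1814400 · 48828125/285311670611 = 88593750000000/285311670611.
Numerically: E[X] ≈ 310.516.

E[X] = 1814400 · (5/11)^{11} = 88593750000000/285311670611 ≈ 310.516.


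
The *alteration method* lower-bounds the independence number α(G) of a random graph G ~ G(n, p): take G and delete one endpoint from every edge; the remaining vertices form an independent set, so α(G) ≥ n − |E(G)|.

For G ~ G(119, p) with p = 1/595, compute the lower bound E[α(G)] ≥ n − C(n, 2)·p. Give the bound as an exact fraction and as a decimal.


E[|E(G)|] = C(119, 2)·p = 7021 · (1/595) = 59/5.
E[α(G)] ≥ n − E[|E(G)|] = 119 − 59/5 = 536/5.
Numerically: ≈ 107.20000.
(This is only a lower bound; the true E[α(G)] may be larger.)

E[α(G)] ≥ 536/5 ≈ 107.20000.


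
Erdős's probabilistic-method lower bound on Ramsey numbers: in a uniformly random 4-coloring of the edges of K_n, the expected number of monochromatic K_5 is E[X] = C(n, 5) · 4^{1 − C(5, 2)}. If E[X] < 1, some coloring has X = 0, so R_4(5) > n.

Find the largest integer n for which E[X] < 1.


We need C(n, 5) · 4^{1 − 10} < 1, i.e. C(n, 5) < 4^{10 − 1} = 262144.
Check values of n near the boundary:
  n = 31: C(31, 5) = 169911; 169911 < 262144? YES
  n = 32: C(32, 5) = 201376; 201376 < 262144? YES
  n = 33: C(33, 5) = 237336; 237336 < 262144? YES
  n = 34: C(34, 5) = 278256; 278256 < 262144? NO
The largest n with C(n, 5) < 262144 is n = 33 (where E[X] = 29667/32768 ≈ 0.9053650). Hence R_4(5) > 33, i.e. R_4(5) ≥ 34.

Largest n = 33; hence R_4(5) > 33.


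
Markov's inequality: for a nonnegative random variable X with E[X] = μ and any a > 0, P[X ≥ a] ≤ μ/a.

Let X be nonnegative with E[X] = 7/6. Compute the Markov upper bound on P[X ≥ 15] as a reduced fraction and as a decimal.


μ = E[X] = 7/6, a = 15.
Markov: P[X ≥ 15] ≤ μ/a = (7/6)/15 = 7/90.
Numerically: ≈ 0.0778.
(Since a = 15 > μ = 1.1667, the bound 7/90 is < 1 and informative.)

P[X ≥ 15] ≤ 7/90 ≈ 0.0778.


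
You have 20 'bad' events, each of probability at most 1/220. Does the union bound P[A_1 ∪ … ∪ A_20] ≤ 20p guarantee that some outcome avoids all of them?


Union bound: P[∪_{i=1}^{20} A_i] ≤ Σ_i P[A_i] ≤ 20·p = 20·(1/220) = 1/11.
Numerically: 1/11 ≈ 0.0909.
Is 1/11 < 1? YES.
Since P[∪ A_i] ≤ 1/11 < 1, the complement has P[∩ A_i^c] ≥ 1 − 1/11 = 10/11 > 0, so some outcome avoids every A_i.

20·p = 1/11 ≈ 0.0909; existence CERTIFIED by the union bound.


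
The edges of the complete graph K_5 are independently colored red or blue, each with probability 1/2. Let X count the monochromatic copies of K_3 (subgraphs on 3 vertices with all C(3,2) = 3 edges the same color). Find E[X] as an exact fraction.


Let X = Σ_S X_S over the C(5, 3) = 10 subsets S of size 3, where X_S = 1 if the K_3 on S is monochromatic.
For a fixed S, the K_3 on S has C(3, 2) = 3 edges. P[all 3 edges red] = (1/2)^3, and likewise for blue, so P[monochromatic] = 2·(1/2)^3 = 2^{1 − 3} = 1/4.
By linearity: E[X] = C(5, 3) · 2^{1 − 3} = 10 · 1/4 = 5/2.
Numerically: E[X] ≈ 2.500000.

E[X] = C(5,3)·2^(1−C(3,2)) = 5/2 ≈ 2.500000.


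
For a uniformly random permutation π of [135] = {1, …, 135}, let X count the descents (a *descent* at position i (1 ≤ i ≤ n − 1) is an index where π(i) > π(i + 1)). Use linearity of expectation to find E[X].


Write X = Σ X_I over i = 1, …, 134, with X_I the indicator of one descent.
There are 134 indicators.
For each fixed i, the pair (π(i), π(i+1)) is a uniformly random ordered pair of distinct values from {1, …, 135}; by symmetry P[π(i) > π(i+1)] = 1/2.
By linearity: E[X] = 134 · (1/2) = (135 − 1) · (1/2) = 67 ≈ 67.000000.

E[X] = 67 = 67.000000.
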